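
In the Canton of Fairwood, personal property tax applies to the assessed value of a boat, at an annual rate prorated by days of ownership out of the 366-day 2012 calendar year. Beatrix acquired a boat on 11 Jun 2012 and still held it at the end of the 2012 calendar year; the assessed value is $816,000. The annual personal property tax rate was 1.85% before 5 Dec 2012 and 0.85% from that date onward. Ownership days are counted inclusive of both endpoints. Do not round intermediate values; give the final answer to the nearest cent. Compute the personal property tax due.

11 Jun – 4 Dec 2012: 177 days at 1.85% → $816,000 × 1.85% × 177/366 = $7,300.5246
5 Dec – 31 Dec 2012: 27 days at 0.85% → $816,000 × 0.85% × 27/366 = $511.6721
Total = $7,812.1967

$7,812.20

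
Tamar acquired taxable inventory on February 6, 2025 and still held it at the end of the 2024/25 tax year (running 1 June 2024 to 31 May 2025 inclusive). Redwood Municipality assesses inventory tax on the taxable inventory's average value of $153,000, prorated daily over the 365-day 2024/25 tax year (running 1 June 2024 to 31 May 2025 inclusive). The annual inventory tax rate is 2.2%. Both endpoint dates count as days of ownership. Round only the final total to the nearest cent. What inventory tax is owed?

Days held (February 6 – May 31, 2025): 115 out of 365
Tax = $153,000 × 2.2% × 115/365 = $1,060.5205

$1,060.52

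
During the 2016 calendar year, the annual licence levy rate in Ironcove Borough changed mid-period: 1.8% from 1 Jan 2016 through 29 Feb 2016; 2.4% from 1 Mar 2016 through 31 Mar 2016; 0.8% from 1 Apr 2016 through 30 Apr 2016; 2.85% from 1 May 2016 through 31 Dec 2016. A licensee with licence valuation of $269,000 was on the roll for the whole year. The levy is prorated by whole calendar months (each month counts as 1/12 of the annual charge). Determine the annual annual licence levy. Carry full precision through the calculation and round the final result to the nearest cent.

1 Jan – 29 Feb 2016: 2 months at 1.8% → $269,000 × 1.8% × 2/12 = $807.0000
1 Mar – 31 Mar 2016: 1 month at 2.4% → $269,000 × 2.4% × 1/12 = $538.0000
1 Apr – 30 Apr 2016: 1 month at 0.8% → $269,000 × 0.8% × 1/12 = $179.3333
1 May – 31 Dec 2016: 8 months at 2.85% → $269,000 × 2.85% × 8/12 = $5,111.0000
Total = $6,635.3333

$6,635.33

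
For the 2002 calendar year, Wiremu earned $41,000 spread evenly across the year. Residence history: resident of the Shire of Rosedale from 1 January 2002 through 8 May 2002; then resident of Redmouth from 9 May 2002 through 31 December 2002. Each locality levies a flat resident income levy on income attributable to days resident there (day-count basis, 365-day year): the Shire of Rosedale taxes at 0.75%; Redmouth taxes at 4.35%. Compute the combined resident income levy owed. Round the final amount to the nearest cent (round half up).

The Shire of Rosedale, 1 January – 8 May 2002: 128 days → $41,000 × 0.75% × 128/365 = $107.8356
Redmouth, 9 May – 31 December 2002: 237 days → $41,000 × 4.35% × 237/365 = $1,158.0534
Total = $1,265.8890

$1,265.89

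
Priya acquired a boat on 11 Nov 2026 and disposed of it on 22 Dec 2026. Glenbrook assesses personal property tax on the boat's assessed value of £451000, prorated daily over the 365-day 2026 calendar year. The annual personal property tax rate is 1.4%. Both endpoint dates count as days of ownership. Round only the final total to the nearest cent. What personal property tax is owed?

£726.54

Days held (11 Nov – 22 Dec 2026): 42 out of 365
Tax = £451000 × 1.4% × 42/365 = £726.5425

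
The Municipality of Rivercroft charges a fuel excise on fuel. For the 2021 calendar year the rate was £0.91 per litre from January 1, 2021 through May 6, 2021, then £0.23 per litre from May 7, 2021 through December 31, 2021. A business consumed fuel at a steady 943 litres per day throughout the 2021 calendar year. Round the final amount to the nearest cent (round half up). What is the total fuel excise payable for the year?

January 1 – May 6, 2021: 126 days × 943 litres/day = 118,818 litres at £0.91/litre → £108,124.38
May 7 – December 31, 2021: 239 days × 943 litres/day = 225,377 litres at £0.23/litre → £51,836.71

£159,961.09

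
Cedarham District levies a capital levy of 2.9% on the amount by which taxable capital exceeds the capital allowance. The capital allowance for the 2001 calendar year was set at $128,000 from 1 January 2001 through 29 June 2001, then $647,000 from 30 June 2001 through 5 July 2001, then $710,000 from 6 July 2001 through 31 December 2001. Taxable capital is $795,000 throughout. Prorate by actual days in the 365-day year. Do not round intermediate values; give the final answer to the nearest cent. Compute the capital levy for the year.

1 January – 29 June 2001: 180 days, exemption $128,000 → ($795,000 − $128,000) × 2.9% × 180/365 = $9,539.0137
30 June – 5 July 2001: 6 days, exemption $647,000 → ($795,000 − $647,000) × 2.9% × 6/365 = $70.5534
6 July – 31 December 2001: 179 days, exemption $710,000 → ($795,000 − $710,000) × 2.9% × 179/365 = $1,208.8630
Total = $10,818.4301

$10,818.43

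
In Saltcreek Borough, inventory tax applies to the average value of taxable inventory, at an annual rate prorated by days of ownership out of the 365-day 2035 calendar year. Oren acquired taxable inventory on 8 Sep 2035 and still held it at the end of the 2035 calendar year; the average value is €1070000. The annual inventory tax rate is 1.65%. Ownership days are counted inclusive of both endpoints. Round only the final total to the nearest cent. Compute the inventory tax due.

€5562.53

Days held (8 Sep – 31 Dec 2035): 115 out of 365
Tax = €1070000 × 1.65% × 115/365 = €5562.5342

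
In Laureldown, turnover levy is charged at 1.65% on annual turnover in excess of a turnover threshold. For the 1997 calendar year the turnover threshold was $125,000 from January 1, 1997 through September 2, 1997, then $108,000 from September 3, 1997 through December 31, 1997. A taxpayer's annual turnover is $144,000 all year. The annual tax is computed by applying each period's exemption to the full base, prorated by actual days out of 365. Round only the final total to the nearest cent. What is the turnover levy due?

$405.72

January 1 – September 2, 1997: 245 days, exemption $125,000 → ($144,000 − $125,000) × 1.65% × 245/365 = $210.4315
September 3 – December 31, 1997: 120 days, exemption $108,000 → ($144,000 − $108,000) × 1.65% × 120/365 = $195.2877
Total = $405.7192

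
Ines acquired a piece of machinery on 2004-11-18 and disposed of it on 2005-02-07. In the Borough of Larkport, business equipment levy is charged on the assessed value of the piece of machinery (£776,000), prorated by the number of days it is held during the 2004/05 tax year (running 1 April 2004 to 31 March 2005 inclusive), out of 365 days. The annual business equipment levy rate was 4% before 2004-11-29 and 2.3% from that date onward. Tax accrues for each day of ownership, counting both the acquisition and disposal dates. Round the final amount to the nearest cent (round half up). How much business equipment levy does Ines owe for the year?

2004-11-18 to 2004-11-28: 11 days at 4% → £776,000 × 4% × 11/365 = £935.4521
2004-11-29 to 2005-02-07: 71 days at 2.3% → £776,000 × 2.3% × 71/365 = £3,471.8027
Total = £4,407.2548

£4,407.25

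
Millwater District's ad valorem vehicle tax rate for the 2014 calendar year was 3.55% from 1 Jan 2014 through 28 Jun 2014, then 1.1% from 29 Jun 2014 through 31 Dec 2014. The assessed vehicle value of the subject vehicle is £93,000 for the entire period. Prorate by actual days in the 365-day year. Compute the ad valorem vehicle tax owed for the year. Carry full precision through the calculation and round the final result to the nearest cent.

£2,140.40

1 Jan – 28 Jun 2014: 179 days at 3.55% → £93,000 × 3.55% × 179/365 = £1,619.0918
29 Jun – 31 Dec 2014: 186 days at 1.1% → £93,000 × 1.1% × 186/365 = £521.3096
Total = £2,140.4014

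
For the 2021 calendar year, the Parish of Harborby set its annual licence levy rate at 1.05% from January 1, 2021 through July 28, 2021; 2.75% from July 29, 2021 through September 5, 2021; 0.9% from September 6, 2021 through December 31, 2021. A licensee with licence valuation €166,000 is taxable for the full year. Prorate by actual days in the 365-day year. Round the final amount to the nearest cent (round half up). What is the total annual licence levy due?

€1,964.71

January 1 – July 28, 2021: 209 days at 1.05% → €166,000 × 1.05% × 209/365 = €998.0466
July 29 – September 5, 2021: 39 days at 2.75% → €166,000 × 2.75% × 39/365 = €487.7671
September 6 – December 31, 2021: 117 days at 0.9% → €166,000 × 0.9% × 117/365 = €478.8986
Total = €1,964.7123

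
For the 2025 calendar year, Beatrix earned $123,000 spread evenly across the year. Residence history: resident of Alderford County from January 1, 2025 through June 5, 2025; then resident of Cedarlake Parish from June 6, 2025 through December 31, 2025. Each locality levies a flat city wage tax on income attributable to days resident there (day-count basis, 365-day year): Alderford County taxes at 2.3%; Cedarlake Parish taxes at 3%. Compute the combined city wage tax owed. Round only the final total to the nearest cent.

Alderford County, January 1 – June 5, 2025: 156 days → $123,000 × 2.3% × 156/365 = $1,209.1068
Cedarlake Parish, June 6 – December 31, 2025: 209 days → $123,000 × 3% × 209/365 = $2,112.9041
Total = $3,322.0110

$3,322.01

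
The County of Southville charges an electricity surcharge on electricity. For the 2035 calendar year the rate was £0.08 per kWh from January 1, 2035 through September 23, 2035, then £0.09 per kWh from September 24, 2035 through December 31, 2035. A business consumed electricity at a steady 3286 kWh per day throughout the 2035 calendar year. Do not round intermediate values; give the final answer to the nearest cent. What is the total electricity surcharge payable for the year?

January 1 – September 23, 2035: 266 days × 3286 kWh/day = 874,076 kWh at £0.08/kWh → £69,926.08
September 24 – December 31, 2035: 99 days × 3286 kWh/day = 325,314 kWh at £0.09/kWh → £29,278.26

£99,204.34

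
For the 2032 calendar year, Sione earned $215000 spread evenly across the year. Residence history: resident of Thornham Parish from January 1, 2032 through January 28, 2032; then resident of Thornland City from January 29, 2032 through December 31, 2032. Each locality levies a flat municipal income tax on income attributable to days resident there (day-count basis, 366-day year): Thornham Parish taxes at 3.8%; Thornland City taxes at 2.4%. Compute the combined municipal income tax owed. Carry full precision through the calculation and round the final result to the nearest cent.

Thornham Parish, January 1 – January 28, 2032: 28 days → $215000 × 3.8% × 28/366 = $625.0273
Thornland City, January 29 – December 31, 2032: 338 days → $215000 × 2.4% × 338/366 = $4765.2459
Total = $5390.2732

$5390.27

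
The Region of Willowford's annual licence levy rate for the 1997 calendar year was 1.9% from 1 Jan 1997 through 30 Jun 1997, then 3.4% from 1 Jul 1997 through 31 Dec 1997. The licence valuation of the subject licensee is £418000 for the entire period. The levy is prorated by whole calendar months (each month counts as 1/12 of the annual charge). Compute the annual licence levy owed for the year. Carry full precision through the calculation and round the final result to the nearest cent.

£11077.00

1 Jan – 30 Jun 1997: 6 months at 1.9% → £418000 × 1.9% × 6/12 = £3971.0000
1 Jul – 31 Dec 1997: 6 months at 3.4% → £418000 × 3.4% × 6/12 = £7106.0000
Total = £11077.0000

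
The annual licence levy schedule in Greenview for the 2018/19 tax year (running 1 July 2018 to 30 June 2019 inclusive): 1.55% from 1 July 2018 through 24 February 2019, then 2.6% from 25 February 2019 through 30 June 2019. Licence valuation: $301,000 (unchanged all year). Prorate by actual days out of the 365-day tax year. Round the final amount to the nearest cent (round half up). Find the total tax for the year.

1 July 2018 – 24 February 2019: 239 days at 1.55% → $301,000 × 1.55% × 239/365 = $3,054.9438
25 February – 30 June 2019: 126 days at 2.6% → $301,000 × 2.6% × 126/365 = $2,701.5781
Total = $5,756.5219

$5,756.52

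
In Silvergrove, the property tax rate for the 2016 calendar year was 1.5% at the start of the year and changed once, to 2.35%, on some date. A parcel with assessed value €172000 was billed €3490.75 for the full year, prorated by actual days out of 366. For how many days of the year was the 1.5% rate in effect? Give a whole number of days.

Let d = days at the first rate; then 366 − d days at the second rate.
€172000 × [1.5%·d + 2.35%·(366−d)] / 366 = €3490.75
Solving gives d = 138, so the new rate took effect on 18 May 2016.

138 days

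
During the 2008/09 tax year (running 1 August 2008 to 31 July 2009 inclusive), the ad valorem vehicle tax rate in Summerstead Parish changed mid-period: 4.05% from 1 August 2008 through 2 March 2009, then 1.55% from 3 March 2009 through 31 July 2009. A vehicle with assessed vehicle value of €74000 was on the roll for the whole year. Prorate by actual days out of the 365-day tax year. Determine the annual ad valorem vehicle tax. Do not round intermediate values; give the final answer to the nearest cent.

1 August 2008 – 2 March 2009: 214 days at 4.05% → €74000 × 4.05% × 214/365 = €1757.1452
3 March – 31 July 2009: 151 days at 1.55% → €74000 × 1.55% × 151/365 = €474.5123
Total = €2231.6575

€2231.66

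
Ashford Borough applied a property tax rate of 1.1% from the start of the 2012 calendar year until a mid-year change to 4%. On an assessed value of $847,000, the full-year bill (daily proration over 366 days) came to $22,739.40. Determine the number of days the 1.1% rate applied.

Let d = days at the first rate; then 366 − d days at the second rate.
$847,000 × [1.1%·d + 4%·(366−d)] / 366 = $22,739.40
Solving gives d = 166, so the new rate took effect on 15 Jun 2012.

166 days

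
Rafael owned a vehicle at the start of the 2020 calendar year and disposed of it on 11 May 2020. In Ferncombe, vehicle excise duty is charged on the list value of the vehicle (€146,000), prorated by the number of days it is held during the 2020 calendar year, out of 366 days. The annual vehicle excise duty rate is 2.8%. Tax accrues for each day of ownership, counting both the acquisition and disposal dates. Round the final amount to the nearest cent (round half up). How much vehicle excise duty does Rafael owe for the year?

Days held (1 Jan – 11 May 2020): 132 out of 366
Tax = €146,000 × 2.8% × 132/366 = €1,474.3607

€1,474.36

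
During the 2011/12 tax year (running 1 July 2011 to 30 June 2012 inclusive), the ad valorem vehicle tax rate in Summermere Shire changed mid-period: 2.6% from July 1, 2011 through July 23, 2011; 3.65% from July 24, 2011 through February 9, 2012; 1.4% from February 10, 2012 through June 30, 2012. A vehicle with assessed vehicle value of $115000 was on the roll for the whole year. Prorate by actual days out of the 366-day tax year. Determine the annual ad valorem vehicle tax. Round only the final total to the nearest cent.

July 1 – July 23, 2011: 23 days at 2.6% → $115000 × 2.6% × 23/366 = $187.8962
July 24, 2011 – February 9, 2012: 201 days at 3.65% → $115000 × 3.65% × 201/366 = $2305.1844
February 10 – June 30, 2012: 142 days at 1.4% → $115000 × 1.4% × 142/366 = $624.6448
Total = $3117.7254

$3117.73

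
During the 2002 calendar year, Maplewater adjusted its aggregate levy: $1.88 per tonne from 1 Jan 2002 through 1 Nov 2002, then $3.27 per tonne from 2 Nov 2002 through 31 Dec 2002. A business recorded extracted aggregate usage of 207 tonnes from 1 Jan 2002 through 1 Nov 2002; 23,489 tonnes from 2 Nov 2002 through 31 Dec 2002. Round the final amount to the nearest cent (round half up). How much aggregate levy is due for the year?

$77,198.19

1 Jan – 1 Nov 2002: 207 tonnes at $1.88/tonne → $389.16
2 Nov – 31 Dec 2002: 23,489 tonnes at $3.27/tonne → $76,809.03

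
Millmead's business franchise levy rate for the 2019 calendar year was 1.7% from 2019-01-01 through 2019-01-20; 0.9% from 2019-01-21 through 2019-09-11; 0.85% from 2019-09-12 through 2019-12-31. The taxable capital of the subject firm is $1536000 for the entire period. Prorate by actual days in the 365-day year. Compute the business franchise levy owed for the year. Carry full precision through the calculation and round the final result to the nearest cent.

$14263.76

2019-01-01 to 2019-01-20: 20 days at 1.7% → $1536000 × 1.7% × 20/365 = $1430.7945
2019-01-21 to 2019-09-11: 234 days at 0.9% → $1536000 × 0.9% × 234/365 = $8862.5096
2019-09-12 to 2019-12-31: 111 days at 0.85% → $1536000 × 0.85% × 111/365 = $3970.4548
Total = $14263.7589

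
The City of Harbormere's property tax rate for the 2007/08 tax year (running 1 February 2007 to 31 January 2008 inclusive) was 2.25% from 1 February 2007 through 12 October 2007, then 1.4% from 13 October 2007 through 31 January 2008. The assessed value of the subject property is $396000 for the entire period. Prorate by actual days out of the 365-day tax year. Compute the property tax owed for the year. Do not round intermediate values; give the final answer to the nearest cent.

$7886.37

1 February – 12 October 2007: 254 days at 2.25% → $396000 × 2.25% × 254/365 = $6200.3836
13 October 2007 – 31 January 2008: 111 days at 1.4% → $396000 × 1.4% × 111/365 = $1685.9836
Total = $7886.3671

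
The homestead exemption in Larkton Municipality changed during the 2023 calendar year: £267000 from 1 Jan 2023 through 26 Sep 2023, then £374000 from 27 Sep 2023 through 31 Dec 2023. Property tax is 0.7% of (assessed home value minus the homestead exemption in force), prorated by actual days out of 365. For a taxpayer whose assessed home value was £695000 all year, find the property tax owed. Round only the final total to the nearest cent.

1 Jan – 26 Sep 2023: 269 days, exemption £267000 → (£695000 − £267000) × 0.7% × 269/365 = £2208.0110
27 Sep – 31 Dec 2023: 96 days, exemption £374000 → (£695000 − £374000) × 0.7% × 96/365 = £590.9918
Total = £2799.0027

£2799.00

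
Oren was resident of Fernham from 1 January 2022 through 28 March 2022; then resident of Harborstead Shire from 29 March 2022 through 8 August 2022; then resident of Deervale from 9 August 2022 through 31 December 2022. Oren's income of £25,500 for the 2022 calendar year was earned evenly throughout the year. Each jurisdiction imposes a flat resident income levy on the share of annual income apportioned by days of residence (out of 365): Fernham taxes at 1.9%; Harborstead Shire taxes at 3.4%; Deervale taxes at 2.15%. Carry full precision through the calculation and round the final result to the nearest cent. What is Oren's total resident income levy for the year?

£649.20

Fernham, 1 January – 28 March 2022: 87 days → £25,500 × 1.9% × 87/365 = £115.4836
Harborstead Shire, 29 March – 8 August 2022: 133 days → £25,500 × 3.4% × 133/365 = £315.9205
Deervale, 9 August – 31 December 2022: 145 days → £25,500 × 2.15% × 145/365 = £217.7979
Total = £649.2021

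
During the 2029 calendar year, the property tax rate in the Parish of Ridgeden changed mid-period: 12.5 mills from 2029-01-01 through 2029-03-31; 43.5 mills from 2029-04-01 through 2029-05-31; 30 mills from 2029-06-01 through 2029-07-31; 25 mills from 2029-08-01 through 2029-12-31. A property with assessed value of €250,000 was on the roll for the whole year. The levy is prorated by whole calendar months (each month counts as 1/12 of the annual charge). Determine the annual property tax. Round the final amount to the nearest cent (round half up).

€6,447.92

2029-01-01 to 2029-03-31: 3 months at 12.5 mills → €250,000 × 1.25% × 3/12 = €781.2500
2029-04-01 to 2029-05-31: 2 months at 43.5 mills → €250,000 × 4.35% × 2/12 = €1,812.5000
2029-06-01 to 2029-07-31: 2 months at 30 mills → €250,000 × 3% × 2/12 = €1,250.0000
2029-08-01 to 2029-12-31: 5 months at 25 mills → €250,000 × 2.5% × 5/12 = €2,604.1667
Total = €6,447.9167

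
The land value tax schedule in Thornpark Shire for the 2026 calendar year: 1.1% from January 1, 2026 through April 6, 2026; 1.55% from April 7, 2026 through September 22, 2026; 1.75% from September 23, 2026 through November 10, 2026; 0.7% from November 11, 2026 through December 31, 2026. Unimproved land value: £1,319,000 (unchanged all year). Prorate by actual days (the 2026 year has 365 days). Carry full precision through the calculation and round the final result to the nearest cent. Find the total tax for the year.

£17,670.99

January 1 – April 6, 2026: 96 days at 1.1% → £1,319,000 × 1.1% × 96/365 = £3,816.0658
April 7 – September 22, 2026: 169 days at 1.55% → £1,319,000 × 1.55% × 169/365 = £9,466.0836
September 23 – November 10, 2026: 49 days at 1.75% → £1,319,000 × 1.75% × 49/365 = £3,098.7466
November 11 – December 31, 2026: 51 days at 0.7% → £1,319,000 × 0.7% × 51/365 = £1,290.0904
Total = £17,670.9863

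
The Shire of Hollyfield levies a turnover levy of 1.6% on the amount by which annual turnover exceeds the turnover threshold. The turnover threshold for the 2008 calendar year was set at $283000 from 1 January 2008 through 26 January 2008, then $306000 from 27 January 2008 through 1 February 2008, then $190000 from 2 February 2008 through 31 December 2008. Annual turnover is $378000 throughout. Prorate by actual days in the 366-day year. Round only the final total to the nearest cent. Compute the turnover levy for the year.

1 January – 26 January 2008: 26 days, exemption $283000 → ($378000 − $283000) × 1.6% × 26/366 = $107.9781
27 January – 1 February 2008: 6 days, exemption $306000 → ($378000 − $306000) × 1.6% × 6/366 = $18.8852
2 February – 31 December 2008: 334 days, exemption $190000 → ($378000 − $190000) × 1.6% × 334/366 = $2745.0055
Total = $2871.8689

$2871.87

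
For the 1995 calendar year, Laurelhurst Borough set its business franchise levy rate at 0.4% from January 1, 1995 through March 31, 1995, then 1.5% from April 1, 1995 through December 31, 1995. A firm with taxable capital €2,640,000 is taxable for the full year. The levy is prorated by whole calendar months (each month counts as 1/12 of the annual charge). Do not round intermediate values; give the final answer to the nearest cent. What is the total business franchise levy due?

January 1 – March 31, 1995: 3 months at 0.4% → €2,640,000 × 0.4% × 3/12 = €2,640.0000
April 1 – December 31, 1995: 9 months at 1.5% → €2,640,000 × 1.5% × 9/12 = €29,700.0000
Total = €32,340.0000

€32,340.00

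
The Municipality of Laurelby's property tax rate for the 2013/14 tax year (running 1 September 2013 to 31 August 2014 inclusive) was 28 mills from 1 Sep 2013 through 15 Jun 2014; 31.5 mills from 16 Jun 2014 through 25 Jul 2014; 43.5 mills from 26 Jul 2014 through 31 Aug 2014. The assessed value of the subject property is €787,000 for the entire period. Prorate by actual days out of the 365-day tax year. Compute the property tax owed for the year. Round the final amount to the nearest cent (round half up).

1 Sep 2013 – 15 Jun 2014: 288 days at 28 mills → €787,000 × 2.8% × 288/365 = €17,387.3096
16 Jun – 25 Jul 2014: 40 days at 31.5 mills → €787,000 × 3.15% × 40/365 = €2,716.7671
26 Jul – 31 Aug 2014: 37 days at 43.5 mills → €787,000 × 4.35% × 37/365 = €3,470.3466
Total = €23,574.4233

€23,574.42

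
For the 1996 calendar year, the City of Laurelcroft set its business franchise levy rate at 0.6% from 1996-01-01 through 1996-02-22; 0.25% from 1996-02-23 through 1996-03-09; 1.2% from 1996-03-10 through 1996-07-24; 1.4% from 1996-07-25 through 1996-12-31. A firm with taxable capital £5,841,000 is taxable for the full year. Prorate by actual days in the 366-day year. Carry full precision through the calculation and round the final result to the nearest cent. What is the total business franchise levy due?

£67,698.15

1996-01-01 to 1996-02-22: 53 days at 0.6% → £5,841,000 × 0.6% × 53/366 = £5,074.9672
1996-02-23 to 1996-03-09: 16 days at 0.25% → £5,841,000 × 0.25% × 16/366 = £638.3607
1996-03-10 to 1996-07-24: 137 days at 1.2% → £5,841,000 × 1.2% × 137/366 = £26,236.6230
1996-07-25 to 1996-12-31: 160 days at 1.4% → £5,841,000 × 1.4% × 160/366 = £35,748.1967
Total = £67,698.1475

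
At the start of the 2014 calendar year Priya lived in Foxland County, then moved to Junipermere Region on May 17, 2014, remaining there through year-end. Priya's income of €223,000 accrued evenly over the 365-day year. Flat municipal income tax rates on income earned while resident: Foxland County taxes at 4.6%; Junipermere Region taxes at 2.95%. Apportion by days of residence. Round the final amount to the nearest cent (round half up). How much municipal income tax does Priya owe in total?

€7,949.49

Foxland County, January 1 – May 16, 2014: 136 days → €223,000 × 4.6% × 136/365 = €3,822.1589
Junipermere Region, May 17 – December 31, 2014: 229 days → €223,000 × 2.95% × 229/365 = €4,127.3329
Total = €7,949.4918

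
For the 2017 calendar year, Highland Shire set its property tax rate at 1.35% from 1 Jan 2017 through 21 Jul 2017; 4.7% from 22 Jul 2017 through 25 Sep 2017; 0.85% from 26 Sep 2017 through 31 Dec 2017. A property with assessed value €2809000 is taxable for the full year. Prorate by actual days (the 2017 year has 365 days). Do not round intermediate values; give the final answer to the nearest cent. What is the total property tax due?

€51204.61

1 Jan – 21 Jul 2017: 202 days at 1.35% → €2809000 × 1.35% × 202/365 = €20986.6932
22 Jul – 25 Sep 2017: 66 days at 4.7% → €2809000 × 4.7% × 66/365 = €23872.6521
26 Sep – 31 Dec 2017: 97 days at 0.85% → €2809000 × 0.85% × 97/365 = €6345.2616
Total = €51204.6068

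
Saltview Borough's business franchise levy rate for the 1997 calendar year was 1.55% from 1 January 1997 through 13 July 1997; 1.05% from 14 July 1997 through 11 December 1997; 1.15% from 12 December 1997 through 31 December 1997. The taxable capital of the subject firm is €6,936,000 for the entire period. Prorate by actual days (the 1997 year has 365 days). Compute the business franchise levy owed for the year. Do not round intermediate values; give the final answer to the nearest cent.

1 January – 13 July 1997: 194 days at 1.55% → €6,936,000 × 1.55% × 194/365 = €57,141.2384
14 July – 11 December 1997: 151 days at 1.05% → €6,936,000 × 1.05% × 151/365 = €30,128.8438
12 December – 31 December 1997: 20 days at 1.15% → €6,936,000 × 1.15% × 20/365 = €4,370.6301
Total = €91,640.7123

€91,640.71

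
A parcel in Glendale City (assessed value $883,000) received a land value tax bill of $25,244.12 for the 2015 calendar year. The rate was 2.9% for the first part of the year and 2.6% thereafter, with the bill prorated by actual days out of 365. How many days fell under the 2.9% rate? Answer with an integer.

315 days

Let d = days at the first rate; then 365 − d days at the second rate.
$883,000 × [2.9%·d + 2.6%·(365−d)] / 365 = $25,244.12
Solving gives d = 315, so the new rate took effect on 12 Nov 2015.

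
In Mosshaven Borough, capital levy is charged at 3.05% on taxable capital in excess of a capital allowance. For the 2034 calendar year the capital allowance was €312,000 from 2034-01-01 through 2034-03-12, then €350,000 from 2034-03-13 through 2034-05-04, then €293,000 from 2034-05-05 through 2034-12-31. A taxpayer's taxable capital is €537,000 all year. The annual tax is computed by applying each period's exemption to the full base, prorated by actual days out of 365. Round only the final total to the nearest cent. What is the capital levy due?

2034-01-01 to 2034-03-12: 71 days, exemption €312,000 → (€537,000 − €312,000) × 3.05% × 71/365 = €1,334.8973
2034-03-13 to 2034-05-04: 53 days, exemption €350,000 → (€537,000 − €350,000) × 3.05% × 53/365 = €828.1795
2034-05-05 to 2034-12-31: 241 days, exemption €293,000 → (€537,000 − €293,000) × 3.05% × 241/365 = €4,913.7589
Total = €7,076.8356

€7,076.84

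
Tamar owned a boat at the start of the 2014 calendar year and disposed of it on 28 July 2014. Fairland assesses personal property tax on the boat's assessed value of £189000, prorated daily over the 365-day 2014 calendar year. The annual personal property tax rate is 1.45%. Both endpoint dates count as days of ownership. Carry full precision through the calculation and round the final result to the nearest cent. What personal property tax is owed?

£1569.22

Days held (1 January – 28 July 2014): 209 out of 365
Tax = £189000 × 1.45% × 209/365 = £1569.2178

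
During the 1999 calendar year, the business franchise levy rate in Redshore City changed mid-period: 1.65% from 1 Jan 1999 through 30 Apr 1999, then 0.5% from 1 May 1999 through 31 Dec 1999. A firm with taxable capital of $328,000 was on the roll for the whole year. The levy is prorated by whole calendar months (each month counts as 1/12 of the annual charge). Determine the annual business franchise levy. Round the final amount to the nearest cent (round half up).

1 Jan – 30 Apr 1999: 4 months at 1.65% → $328,000 × 1.65% × 4/12 = $1,804.0000
1 May – 31 Dec 1999: 8 months at 0.5% → $328,000 × 0.5% × 8/12 = $1,093.3333
Total = $2,897.3333

$2,897.33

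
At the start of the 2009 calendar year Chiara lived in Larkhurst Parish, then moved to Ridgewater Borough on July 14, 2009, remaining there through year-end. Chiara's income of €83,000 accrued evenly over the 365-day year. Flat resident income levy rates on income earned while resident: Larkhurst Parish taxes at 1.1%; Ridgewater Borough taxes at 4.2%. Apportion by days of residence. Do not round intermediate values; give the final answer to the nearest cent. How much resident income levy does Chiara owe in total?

Larkhurst Parish, January 1 – July 13, 2009: 194 days → €83,000 × 1.1% × 194/365 = €485.2658
Ridgewater Borough, July 14 – December 31, 2009: 171 days → €83,000 × 4.2% × 171/365 = €1,633.1671
Total = €2,118.4329

€2,118.43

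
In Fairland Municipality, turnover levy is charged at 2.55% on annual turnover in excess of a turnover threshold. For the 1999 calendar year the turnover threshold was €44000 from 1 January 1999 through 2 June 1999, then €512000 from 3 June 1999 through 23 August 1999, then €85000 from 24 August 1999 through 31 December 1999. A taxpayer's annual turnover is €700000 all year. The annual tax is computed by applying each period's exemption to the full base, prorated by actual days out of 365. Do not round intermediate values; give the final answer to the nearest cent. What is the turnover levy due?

€13674.57

1 January – 2 June 1999: 153 days, exemption €44000 → (€700000 − €44000) × 2.55% × 153/365 = €7012.0110
3 June – 23 August 1999: 82 days, exemption €512000 → (€700000 − €512000) × 2.55% × 82/365 = €1077.0082
24 August – 31 December 1999: 130 days, exemption €85000 → (€700000 − €85000) × 2.55% × 130/365 = €5585.5479
Total = €13674.5671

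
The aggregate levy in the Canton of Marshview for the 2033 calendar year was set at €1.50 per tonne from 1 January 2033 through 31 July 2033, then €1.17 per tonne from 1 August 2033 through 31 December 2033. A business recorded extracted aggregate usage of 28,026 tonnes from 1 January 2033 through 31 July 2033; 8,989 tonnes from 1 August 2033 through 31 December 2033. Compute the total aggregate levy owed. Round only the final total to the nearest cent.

1 January – 31 July 2033: 28,026 tonnes at €1.50/tonne → €42,039.00
1 August – 31 December 2033: 8,989 tonnes at €1.17/tonne → €10,517.13

€52,556.13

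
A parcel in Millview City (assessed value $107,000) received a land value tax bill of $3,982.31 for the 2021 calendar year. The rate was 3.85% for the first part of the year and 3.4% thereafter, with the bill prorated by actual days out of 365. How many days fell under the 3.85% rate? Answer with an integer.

Let d = days at the first rate; then 365 − d days at the second rate.
$107,000 × [3.85%·d + 3.4%·(365−d)] / 365 = $3,982.31
Solving gives d = 261, so the new rate took effect on 19 September 2021.

261 days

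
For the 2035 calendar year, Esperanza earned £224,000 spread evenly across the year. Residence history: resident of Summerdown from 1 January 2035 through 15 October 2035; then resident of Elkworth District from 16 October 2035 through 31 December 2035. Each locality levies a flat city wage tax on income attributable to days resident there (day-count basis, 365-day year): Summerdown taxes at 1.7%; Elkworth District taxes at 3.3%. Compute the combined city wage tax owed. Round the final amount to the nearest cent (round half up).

Summerdown, 1 January – 15 October 2035: 288 days → £224,000 × 1.7% × 288/365 = £3,004.6685
Elkworth District, 16 October – 31 December 2035: 77 days → £224,000 × 3.3% × 77/365 = £1,559.4082
Total = £4,564.0767

£4,564.08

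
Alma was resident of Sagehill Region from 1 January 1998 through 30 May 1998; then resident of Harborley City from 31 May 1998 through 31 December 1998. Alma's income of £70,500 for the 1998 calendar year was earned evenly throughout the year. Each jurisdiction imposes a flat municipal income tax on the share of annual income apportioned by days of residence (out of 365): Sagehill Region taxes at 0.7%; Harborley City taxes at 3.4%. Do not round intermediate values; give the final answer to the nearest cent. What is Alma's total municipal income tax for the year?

£1,614.74

Sagehill Region, 1 January – 30 May 1998: 150 days → £70,500 × 0.7% × 150/365 = £202.8082
Harborley City, 31 May – 31 December 1998: 215 days → £70,500 × 3.4% × 215/365 = £1,411.9315
Total = £1,614.7397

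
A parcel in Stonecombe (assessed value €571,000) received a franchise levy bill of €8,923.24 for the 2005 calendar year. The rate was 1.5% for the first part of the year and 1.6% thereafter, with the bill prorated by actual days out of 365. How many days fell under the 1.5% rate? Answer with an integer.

136 days

Let d = days at the first rate; then 365 − d days at the second rate.
€571,000 × [1.5%·d + 1.6%·(365−d)] / 365 = €8,923.24
Solving gives d = 136, so the new rate took effect on 17 May 2005.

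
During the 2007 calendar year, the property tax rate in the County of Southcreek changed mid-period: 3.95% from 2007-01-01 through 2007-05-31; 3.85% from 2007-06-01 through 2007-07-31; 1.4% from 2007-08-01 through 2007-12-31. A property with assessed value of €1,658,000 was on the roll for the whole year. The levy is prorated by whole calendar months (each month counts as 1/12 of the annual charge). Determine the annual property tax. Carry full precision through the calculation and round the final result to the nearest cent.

2007-01-01 to 2007-05-31: 5 months at 3.95% → €1,658,000 × 3.95% × 5/12 = €27,287.9167
2007-06-01 to 2007-07-31: 2 months at 3.85% → €1,658,000 × 3.85% × 2/12 = €10,638.8333
2007-08-01 to 2007-12-31: 5 months at 1.4% → €1,658,000 × 1.4% × 5/12 = €9,671.6667
Total = €47,598.4167

€47,598.42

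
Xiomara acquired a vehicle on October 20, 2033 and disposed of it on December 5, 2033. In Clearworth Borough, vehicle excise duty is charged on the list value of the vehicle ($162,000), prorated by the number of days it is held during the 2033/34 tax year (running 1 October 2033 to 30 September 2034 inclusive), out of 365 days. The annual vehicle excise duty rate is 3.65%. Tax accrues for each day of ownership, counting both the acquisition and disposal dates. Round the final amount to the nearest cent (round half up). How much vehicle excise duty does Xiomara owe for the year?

Days held (October 20 – December 5, 2033): 47 out of 365
Tax = $162,000 × 3.65% × 47/365 = $761.4000

$761.40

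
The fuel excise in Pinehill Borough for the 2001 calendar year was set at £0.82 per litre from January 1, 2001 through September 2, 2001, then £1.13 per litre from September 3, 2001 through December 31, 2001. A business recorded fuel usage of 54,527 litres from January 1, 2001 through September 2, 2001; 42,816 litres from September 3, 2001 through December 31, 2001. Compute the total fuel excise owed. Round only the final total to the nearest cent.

January 1 – September 2, 2001: 54,527 litres at £0.82/litre → £44,712.14
September 3 – December 31, 2001: 42,816 litres at £1.13/litre → £48,382.08

£93,094.22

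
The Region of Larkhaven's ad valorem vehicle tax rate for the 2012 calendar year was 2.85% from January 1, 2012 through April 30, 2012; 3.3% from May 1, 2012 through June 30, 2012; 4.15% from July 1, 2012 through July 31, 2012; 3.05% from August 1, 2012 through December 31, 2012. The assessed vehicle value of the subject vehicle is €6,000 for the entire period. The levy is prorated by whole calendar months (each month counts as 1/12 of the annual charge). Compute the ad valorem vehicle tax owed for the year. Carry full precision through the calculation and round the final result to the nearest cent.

January 1 – April 30, 2012: 4 months at 2.85% → €6,000 × 2.85% × 4/12 = €57.0000
May 1 – June 30, 2012: 2 months at 3.3% → €6,000 × 3.3% × 2/12 = €33.0000
July 1 – July 31, 2012: 1 month at 4.15% → €6,000 × 4.15% × 1/12 = €20.7500
August 1 – December 31, 2012: 5 months at 3.05% → €6,000 × 3.05% × 5/12 = €76.2500
Total = €187.0000

€187.00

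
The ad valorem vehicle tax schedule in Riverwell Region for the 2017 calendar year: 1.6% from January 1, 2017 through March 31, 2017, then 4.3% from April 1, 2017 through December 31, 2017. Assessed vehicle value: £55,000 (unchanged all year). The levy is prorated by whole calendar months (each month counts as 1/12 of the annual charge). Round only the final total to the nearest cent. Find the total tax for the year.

£1,993.75

January 1 – March 31, 2017: 3 months at 1.6% → £55,000 × 1.6% × 3/12 = £220.0000
April 1 – December 31, 2017: 9 months at 4.3% → £55,000 × 4.3% × 9/12 = £1,773.7500
Total = £1,993.7500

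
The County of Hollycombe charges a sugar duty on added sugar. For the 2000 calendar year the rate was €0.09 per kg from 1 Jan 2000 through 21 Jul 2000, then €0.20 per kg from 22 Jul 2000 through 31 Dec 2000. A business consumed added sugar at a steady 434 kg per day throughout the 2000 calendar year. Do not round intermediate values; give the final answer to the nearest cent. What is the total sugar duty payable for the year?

€22077.58

1 Jan – 21 Jul 2000: 203 days × 434 kg/day = 88,102 kg at €0.09/kg → €7929.18
22 Jul – 31 Dec 2000: 163 days × 434 kg/day = 70,742 kg at €0.20/kg → €14148.40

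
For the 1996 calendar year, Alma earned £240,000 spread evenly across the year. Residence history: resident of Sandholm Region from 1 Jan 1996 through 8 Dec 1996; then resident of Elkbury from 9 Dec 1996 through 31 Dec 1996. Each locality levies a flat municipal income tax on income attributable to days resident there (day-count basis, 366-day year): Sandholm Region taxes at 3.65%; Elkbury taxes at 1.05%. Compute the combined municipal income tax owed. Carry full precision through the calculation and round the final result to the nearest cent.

£8,367.87

Sandholm Region, 1 Jan – 8 Dec 1996: 343 days → £240,000 × 3.65% × 343/366 = £8,209.5082
Elkbury, 9 Dec – 31 Dec 1996: 23 days → £240,000 × 1.05% × 23/366 = £158.3607
Total = £8,367.8689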